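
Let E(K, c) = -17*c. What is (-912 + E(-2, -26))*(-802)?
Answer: 376940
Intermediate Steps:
(-912 + E(-2, -26))*(-802) = (-912 - 17*(-26))*(-802) = (-912 + 442)*(-802) = -470*(-802) = 376940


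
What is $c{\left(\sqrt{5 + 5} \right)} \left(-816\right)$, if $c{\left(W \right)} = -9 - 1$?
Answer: $8160$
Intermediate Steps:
$c{\left(W \right)} = -10$ ($c{\left(W \right)} = -9 - 1 = -10$)
$c{\left(\sqrt{5 + 5} \right)} \left(-816\right) = \left(-10\right) \left(-816\right) = 8160$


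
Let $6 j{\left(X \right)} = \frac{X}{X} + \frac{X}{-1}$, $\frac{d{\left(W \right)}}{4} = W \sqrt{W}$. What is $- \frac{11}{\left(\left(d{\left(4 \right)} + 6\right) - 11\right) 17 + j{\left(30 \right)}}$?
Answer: $- \frac{66}{2725} \approx -0.02422$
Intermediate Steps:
$d{\left(W \right)} = 4 W^{\frac{3}{2}}$ ($d{\left(W \right)} = 4 W \sqrt{W} = 4 W^{\frac{3}{2}}$)
$j{\left(X \right)} = \frac{1}{6} - \frac{X}{6}$ ($j{\left(X \right)} = \frac{\frac{X}{X} + \frac{X}{-1}}{6} = \frac{1 + X \left(-1\right)}{6} = \frac{1 - X}{6} = \frac{1}{6} - \frac{X}{6}$)
$- \frac{11}{\left(\left(d{\left(4 \right)} + 6\right) - 11\right) 17 + j{\left(30 \right)}} = - \frac{11}{\left(\left(4 \cdot 4^{\frac{3}{2}} + 6\right) - 11\right) 17 + \left(\frac{1}{6} - 5\right)} = - \frac{11}{\left(\left(4 \cdot 8 + 6\right) - 11\right) 17 + \left(\frac{1}{6} - 5\right)} = - \frac{11}{\left(\left(32 + 6\right) - 11\right) 17 - \frac{29}{6}} = - \frac{11}{\left(38 - 11\right) 17 - \frac{29}{6}} = - \frac{11}{27 \cdot 17 - \frac{29}{6}} = - \frac{11}{459 - \frac{29}{6}} = - \frac{11}{\frac{2725}{6}} = \left(-11\right) \frac{6}{2725} = - \frac{66}{2725}$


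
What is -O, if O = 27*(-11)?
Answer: 297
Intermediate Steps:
O = -297
-O = -1*(-297) = 297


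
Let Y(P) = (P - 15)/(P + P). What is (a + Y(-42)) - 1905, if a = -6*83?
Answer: -67265/28 ≈ -2402.3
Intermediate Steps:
a = -498
Y(P) = (-15 + P)/(2*P) (Y(P) = (-15 + P)/((2*P)) = (-15 + P)*(1/(2*P)) = (-15 + P)/(2*P))
(a + Y(-42)) - 1905 = (-498 + (1/2)*(-15 - 42)/(-42)) - 1905 = (-498 + (1/2)*(-1/42)*(-57)) - 1905 = (-498 + 19/28) - 1905 = -13925/28 - 1905 = -67265/28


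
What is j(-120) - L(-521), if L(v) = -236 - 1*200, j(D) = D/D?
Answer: 437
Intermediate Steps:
j(D) = 1
L(v) = -436 (L(v) = -236 - 200 = -436)
j(-120) - L(-521) = 1 - 1*(-436) = 1 + 436 = 437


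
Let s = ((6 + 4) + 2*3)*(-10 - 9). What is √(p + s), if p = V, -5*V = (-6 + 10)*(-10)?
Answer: 2*I*√74 ≈ 17.205*I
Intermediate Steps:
V = 8 (V = -(-6 + 10)*(-10)/5 = -4*(-10)/5 = -⅕*(-40) = 8)
s = -304 (s = (10 + 6)*(-19) = 16*(-19) = -304)
p = 8
√(p + s) = √(8 - 304) = √(-296) = 2*I*√74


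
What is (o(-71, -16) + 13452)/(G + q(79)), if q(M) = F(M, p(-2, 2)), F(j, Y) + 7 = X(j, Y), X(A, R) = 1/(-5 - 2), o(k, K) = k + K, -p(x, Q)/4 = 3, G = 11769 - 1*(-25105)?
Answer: 93555/258068 ≈ 0.36252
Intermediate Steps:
G = 36874 (G = 11769 + 25105 = 36874)
p(x, Q) = -12 (p(x, Q) = -4*3 = -12)
o(k, K) = K + k
X(A, R) = -⅐ (X(A, R) = 1/(-7) = -⅐)
F(j, Y) = -50/7 (F(j, Y) = -7 - ⅐ = -50/7)
q(M) = -50/7
(o(-71, -16) + 13452)/(G + q(79)) = ((-16 - 71) + 13452)/(36874 - 50/7) = (-87 + 13452)/(258068/7) = 13365*(7/258068) = 93555/258068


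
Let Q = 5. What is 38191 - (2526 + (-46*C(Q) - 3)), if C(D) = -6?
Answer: 35392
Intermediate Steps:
38191 - (2526 + (-46*C(Q) - 3)) = 38191 - (2526 + (-46*(-6) - 3)) = 38191 - (2526 + (276 - 3)) = 38191 - (2526 + 273) = 38191 - 1*2799 = 38191 - 2799 = 35392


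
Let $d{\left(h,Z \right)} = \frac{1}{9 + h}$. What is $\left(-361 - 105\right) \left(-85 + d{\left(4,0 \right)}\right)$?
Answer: $\frac{514464}{13} \approx 39574.0$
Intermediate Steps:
$\left(-361 - 105\right) \left(-85 + d{\left(4,0 \right)}\right) = \left(-361 - 105\right) \left(-85 + \frac{1}{9 + 4}\right) = - 466 \left(-85 + \frac{1}{13}\right) = \left(-466\right) \left(- \frac{1104}{13}\right) = \frac{514464}{13}$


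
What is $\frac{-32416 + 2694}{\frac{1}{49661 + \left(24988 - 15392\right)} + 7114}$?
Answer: $- \frac{1761236554}{421554299} \approx -4.178$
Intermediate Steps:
$\frac{-32416 + 2694}{\frac{1}{49661 + \left(24988 - 15392\right)} + 7114} = - \frac{29722}{\frac{1}{49661 + \left(24988 - 15392\right)} + 7114} = - \frac{29722}{\frac{1}{49661 + 9596} + 7114} = - \frac{29722}{\frac{1}{59257} + 7114} = - \frac{29722}{\frac{421554299}{59257}} = \left(-29722\right) \frac{59257}{421554299} = - \frac{1761236554}{421554299}$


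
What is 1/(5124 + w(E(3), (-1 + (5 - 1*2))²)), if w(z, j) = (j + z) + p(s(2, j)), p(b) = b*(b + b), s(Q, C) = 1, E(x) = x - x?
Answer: 1/5130 ≈ 0.00019493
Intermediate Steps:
E(x) = 0
p(b) = 2*b² (p(b) = b*(2*b) = 2*b²)
w(z, j) = 2 + j + z (w(z, j) = (j + z) + 2*1² = (j + z) + 2*1 = (j + z) + 2 = 2 + j + z)
1/(5124 + w(E(3), (-1 + (5 - 1*2))²)) = 1/(5124 + (2 + (-1 + (5 - 1*2))² + 0)) = 1/(5124 + (2 + (-1 + (5 - 2))² + 0)) = 1/(5124 + (2 + (-1 + 3)² + 0)) = 1/(5124 + (2 + 2² + 0)) = 1/(5124 + (2 + 4 + 0)) = 1/(5124 + 6) = 1/5130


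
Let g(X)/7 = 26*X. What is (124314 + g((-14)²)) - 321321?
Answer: -161335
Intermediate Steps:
g(X) = 182*X (g(X) = 7*(26*X) = 182*X)
(124314 + g((-14)²)) - 321321 = (124314 + 182*(-14)²) - 321321 = (124314 + 182*196) - 321321 = (124314 + 35672) - 321321 = 159986 - 321321 = -161335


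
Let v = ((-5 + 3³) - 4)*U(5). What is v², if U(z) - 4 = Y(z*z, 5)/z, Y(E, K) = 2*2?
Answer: 186624/25 ≈ 7465.0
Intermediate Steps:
Y(E, K) = 4
U(z) = 4 + 4/z
v = 432/5 (v = ((-5 + 3³) - 4)*(4 + 4/5) = ((-5 + 27) - 4)*(4 + 4*(⅕)) = (22 - 4)*(4 + ⅘) = 18*(24/5) = 432/5 ≈ 86.400)
v² = (432/5)² = 186624/25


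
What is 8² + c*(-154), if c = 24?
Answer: -3632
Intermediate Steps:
8² + c*(-154) = 8² + 24*(-154) = 64 - 3696 = -3632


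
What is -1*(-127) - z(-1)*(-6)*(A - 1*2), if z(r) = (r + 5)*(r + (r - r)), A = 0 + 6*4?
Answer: -401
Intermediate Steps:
A = 24 (A = 0 + 24 = 24)
z(r) = r*(5 + r) (z(r) = (5 + r)*(r + 0) = (5 + r)*r = r*(5 + r))
-1*(-127) - z(-1)*(-6)*(A - 1*2) = -1*(-127) - -(5 - 1)*(-6)*(24 - 1*2) = 127 - -1*4*(-6)*(24 - 2) = 127 - (-4*(-6))*22 = 127 - 24*22 = 127 - 1*528 = 127 - 528 = -401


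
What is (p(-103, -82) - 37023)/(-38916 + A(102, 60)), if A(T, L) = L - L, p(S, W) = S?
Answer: 18563/19458 ≈ 0.95400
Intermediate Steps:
A(T, L) = 0
(p(-103, -82) - 37023)/(-38916 + A(102, 60)) = (-103 - 37023)/(-38916 + 0) = -37126/(-38916) = -37126*(-1/38916) = 18563/19458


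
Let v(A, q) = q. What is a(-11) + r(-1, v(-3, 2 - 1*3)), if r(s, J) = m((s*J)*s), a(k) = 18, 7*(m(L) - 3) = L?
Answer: 146/7 ≈ 20.857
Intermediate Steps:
m(L) = 3 + L/7
r(s, J) = 3 + J*s²/7 (r(s, J) = 3 + ((s*J)*s)/7 = 3 + ((J*s)*s)/7 = 3 + (J*s²)/7 = 3 + J*s²/7)
a(-11) + r(-1, v(-3, 2 - 1*3)) = 18 + (3 + (⅐)*(2 - 1*3)*(-1)²) = 18 + (3 + (⅐)*(2 - 3)*1) = 18 + (3 + (⅐)*(-1)*1) = 18 + (3 - ⅐) = 18 + 20/7 = 146/7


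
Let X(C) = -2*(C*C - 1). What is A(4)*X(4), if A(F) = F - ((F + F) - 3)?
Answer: 30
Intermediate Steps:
A(F) = 3 - F (A(F) = F - (2*F - 3) = F - (-3 + 2*F) = F + (3 - 2*F) = 3 - F)
X(C) = 2 - 2*C² (X(C) = -2*(C² - 1) = -2*(-1 + C²) = 2 - 2*C²)
A(4)*X(4) = (3 - 1*4)*(2 - 2*4²) = (3 - 4)*(2 - 2*16) = -(2 - 32) = -1*(-30) = 30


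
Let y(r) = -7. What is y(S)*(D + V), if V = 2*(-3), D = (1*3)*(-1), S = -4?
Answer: 63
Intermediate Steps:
D = -3 (D = 3*(-1) = -3)
V = -6
y(S)*(D + V) = -7*(-3 - 6) = -7*(-9) = 63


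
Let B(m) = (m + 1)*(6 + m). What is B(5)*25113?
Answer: 1657458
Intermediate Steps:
B(m) = (1 + m)*(6 + m)
B(5)*25113 = (6 + 5**2 + 7*5)*25113 = (6 + 25 + 35)*25113 = 66*25113 = 1657458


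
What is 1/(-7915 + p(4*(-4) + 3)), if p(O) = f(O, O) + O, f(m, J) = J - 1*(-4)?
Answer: -1/7937 ≈ -0.00012599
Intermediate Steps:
f(m, J) = 4 + J (f(m, J) = J + 4 = 4 + J)
p(O) = 4 + 2*O (p(O) = (4 + O) + O = 4 + 2*O)
1/(-7915 + p(4*(-4) + 3)) = 1/(-7915 + (4 + 2*(4*(-4) + 3))) = 1/(-7915 + (4 + 2*(-16 + 3))) = 1/(-7915 + (4 + 2*(-13))) = 1/(-7915 + (4 - 26)) = 1/(-7915 - 22) = 1/(-7937) = -1/7937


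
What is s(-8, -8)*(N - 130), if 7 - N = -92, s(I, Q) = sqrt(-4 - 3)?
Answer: -31*I*sqrt(7) ≈ -82.018*I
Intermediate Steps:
s(I, Q) = I*sqrt(7) (s(I, Q) = sqrt(-7) = I*sqrt(7))
N = 99 (N = 7 - 1*(-92) = 7 + 92 = 99)
s(-8, -8)*(N - 130) = (I*sqrt(7))*(99 - 130) = (I*sqrt(7))*(-31) = -31*I*sqrt(7)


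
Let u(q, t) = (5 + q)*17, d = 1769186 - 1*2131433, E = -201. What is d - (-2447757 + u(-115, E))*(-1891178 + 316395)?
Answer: -3857631318188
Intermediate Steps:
d = -362247 (d = 1769186 - 2131433 = -362247)
u(q, t) = 85 + 17*q
d - (-2447757 + u(-115, E))*(-1891178 + 316395) = -362247 - (-2447757 + (85 + 17*(-115)))*(-1891178 + 316395) = -362247 - (-2447757 + (85 - 1955))*(-1574783) = -362247 - (-2447757 - 1870)*(-1574783) = -362247 - (-2449627)*(-1574783) = -362247 - 1*3857630955941 = -362247 - 3857630955941 = -3857631318188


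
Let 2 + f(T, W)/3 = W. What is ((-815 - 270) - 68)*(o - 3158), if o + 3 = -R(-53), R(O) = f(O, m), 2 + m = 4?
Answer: 3644633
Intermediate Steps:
m = 2 (m = -2 + 4 = 2)
f(T, W) = -6 + 3*W
R(O) = 0 (R(O) = -6 + 3*2 = -6 + 6 = 0)
o = -3 (o = -3 - 1*0 = -3 + 0 = -3)
((-815 - 270) - 68)*(o - 3158) = ((-815 - 270) - 68)*(-3 - 3158) = (-1085 - 68)*(-3161) = -1153*(-3161) = 3644633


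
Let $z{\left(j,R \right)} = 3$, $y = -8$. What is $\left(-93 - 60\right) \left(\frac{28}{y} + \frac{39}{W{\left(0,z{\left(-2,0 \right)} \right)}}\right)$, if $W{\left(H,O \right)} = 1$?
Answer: $- \frac{10863}{2} \approx -5431.5$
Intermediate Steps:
$\left(-93 - 60\right) \left(\frac{28}{y} + \frac{39}{W{\left(0,z{\left(-2,0 \right)} \right)}}\right) = \left(-93 - 60\right) \left(\frac{28}{-8} + \frac{39}{1}\right) = - 153 \left(28 \left(- \frac{1}{8}\right) + 39 \cdot 1\right) = - 153 \left(- \frac{7}{2} + 39\right) = \left(-153\right) \frac{71}{2} = - \frac{10863}{2}$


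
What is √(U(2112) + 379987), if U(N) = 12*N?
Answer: √405331 ≈ 636.66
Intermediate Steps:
√(U(2112) + 379987) = √(12*2112 + 379987) = √(25344 + 379987) = √405331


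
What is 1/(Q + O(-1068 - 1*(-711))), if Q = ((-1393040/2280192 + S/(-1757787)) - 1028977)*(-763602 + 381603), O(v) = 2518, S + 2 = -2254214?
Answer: 27833971216/10940641478333254283349 ≈ 2.5441e-12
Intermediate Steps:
S = -2254216 (S = -2 - 2254214 = -2254216)
Q = 10940641408247314761461/27833971216 (Q = ((-1393040/2280192 - 2254216/(-1757787)) - 1028977)*(-763602 + 381603) = ((-1393040*1/2280192 - 2254216*(-1/1757787)) - 1028977)*(-381999) = ((-87065/142512 + 2254216/1757787) - 1028977)*(-381999) = (56070368479/83501913648 - 1028977)*(-381999) = -85921492529409617/83501913648*(-381999) = 10940641408247314761461/27833971216 ≈ 3.9307e+11)
1/(Q + O(-1068 - 1*(-711))) = 1/(10940641408247314761461/27833971216 + 2518) = 1/(10940641478333254283349/27833971216) = 27833971216/10940641478333254283349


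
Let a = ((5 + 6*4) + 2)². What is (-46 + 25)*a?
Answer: -20181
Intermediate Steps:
a = 961 (a = ((5 + 24) + 2)² = (29 + 2)² = 31² = 961)
(-46 + 25)*a = (-46 + 25)*961 = -21*961 = -20181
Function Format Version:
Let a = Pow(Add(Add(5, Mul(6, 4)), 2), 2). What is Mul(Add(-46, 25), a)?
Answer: -20181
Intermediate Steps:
a = 961 (a = Pow(Add(Add(5, 24), 2), 2) = Pow(Add(29, 2), 2) = Pow(31, 2) = 961)
Mul(Add(-46, 25), a) = Mul(Add(-46, 25), 961) = Mul(-21, 961) = -20181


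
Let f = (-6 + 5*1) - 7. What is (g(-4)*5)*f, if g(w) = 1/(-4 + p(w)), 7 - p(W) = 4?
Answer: 40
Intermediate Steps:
f = -8 (f = (-6 + 5) - 7 = -1 - 7 = -8)
p(W) = 3 (p(W) = 7 - 1*4 = 7 - 4 = 3)
g(w) = -1 (g(w) = 1/(-4 + 3) = 1/(-1) = -1)
(g(-4)*5)*f = -1*5*(-8) = -5*(-8) = 40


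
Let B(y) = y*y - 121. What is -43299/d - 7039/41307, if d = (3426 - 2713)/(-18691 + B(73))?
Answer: 24115038806212/29451891 ≈ 8.1879e+5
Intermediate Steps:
B(y) = -121 + y² (B(y) = y² - 121 = -121 + y²)
d = -713/13483 (d = (3426 - 2713)/(-18691 + (-121 + 73²)) = 713/(-18691 + (-121 + 5329)) = 713/(-18691 + 5208) = 713/(-13483) = 713*(-1/13483) = -713/13483 ≈ -0.052881)
-43299/d - 7039/41307 = -43299/(-713/13483) - 7039/41307 = -43299*(-13483/713) - 7039*1/41307 = 583800417/713 - 7039/41307 = 24115038806212/29451891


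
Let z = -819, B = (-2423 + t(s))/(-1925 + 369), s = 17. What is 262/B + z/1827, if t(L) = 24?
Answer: 11791301/69571 ≈ 169.49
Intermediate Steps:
B = 2399/1556 (B = (-2423 + 24)/(-1925 + 369) = -2399/(-1556) = -2399*(-1/1556) = 2399/1556 ≈ 1.5418)
262/B + z/1827 = 262/(2399/1556) - 819/1827 = 262*(1556/2399) - 819*1/1827 = 407672/2399 - 13/29 = 11791301/69571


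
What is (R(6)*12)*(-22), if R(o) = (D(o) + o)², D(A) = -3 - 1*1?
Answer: -1056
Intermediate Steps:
D(A) = -4 (D(A) = -3 - 1 = -4)
R(o) = (-4 + o)²
(R(6)*12)*(-22) = ((-4 + 6)²*12)*(-22) = (2²*12)*(-22) = (4*12)*(-22) = 48*(-22) = -1056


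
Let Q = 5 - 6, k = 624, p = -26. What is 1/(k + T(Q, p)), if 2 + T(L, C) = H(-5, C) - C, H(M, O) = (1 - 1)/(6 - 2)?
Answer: 1/648 ≈ 0.0015432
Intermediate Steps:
Q = -1
H(M, O) = 0 (H(M, O) = 0/4 = 0*(¼) = 0)
T(L, C) = -2 - C (T(L, C) = -2 + (0 - C) = -2 - C)
1/(k + T(Q, p)) = 1/(624 + (-2 - 1*(-26))) = 1/(624 + (-2 + 26)) = 1/(624 + 24) = 1/648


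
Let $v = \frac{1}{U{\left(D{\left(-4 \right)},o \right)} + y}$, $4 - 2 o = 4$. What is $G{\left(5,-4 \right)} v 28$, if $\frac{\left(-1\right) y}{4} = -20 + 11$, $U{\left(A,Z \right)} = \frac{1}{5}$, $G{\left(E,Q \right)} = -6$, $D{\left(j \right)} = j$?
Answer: $- \frac{840}{181} \approx -4.6409$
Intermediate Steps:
$o = 0$ ($o = 2 - 2 = 0$)
$U{\left(A,Z \right)} = \frac{1}{5}$
$y = 36$ ($y = - 4 \left(-20 + 11\right) = \left(-4\right) \left(-9\right) = 36$)
$v = \frac{5}{181}$ ($v = \frac{1}{\frac{1}{5} + 36} = \frac{1}{\frac{181}{5}} = \frac{5}{181} \approx 0.027624$)
$G{\left(5,-4 \right)} v 28 = \left(-6\right) \frac{5}{181} \cdot 28 = \left(- \frac{30}{181}\right) 28 = - \frac{840}{181}$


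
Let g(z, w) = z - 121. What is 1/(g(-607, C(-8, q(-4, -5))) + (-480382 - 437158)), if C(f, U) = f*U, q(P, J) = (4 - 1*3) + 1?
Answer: -1/918268 ≈ -1.0890e-6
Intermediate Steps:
q(P, J) = 2 (q(P, J) = (4 - 3) + 1 = 1 + 1 = 2)
C(f, U) = U*f
g(z, w) = -121 + z
1/(g(-607, C(-8, q(-4, -5))) + (-480382 - 437158)) = 1/((-121 - 607) + (-480382 - 437158)) = 1/(-728 - 917540) = 1/(-918268) = -1/918268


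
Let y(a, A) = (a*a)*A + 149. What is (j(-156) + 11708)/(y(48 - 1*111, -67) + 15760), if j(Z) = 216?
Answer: -5962/125007 ≈ -0.047693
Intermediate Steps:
y(a, A) = 149 + A*a² (y(a, A) = a²*A + 149 = A*a² + 149 = 149 + A*a²)
(j(-156) + 11708)/(y(48 - 1*111, -67) + 15760) = (216 + 11708)/((149 - 67*(48 - 1*111)²) + 15760) = 11924/((149 - 67*(48 - 111)²) + 15760) = 11924/((149 - 67*(-63)²) + 15760) = 11924/((149 - 67*3969) + 15760) = 11924/((149 - 265923) + 15760) = 11924/(-265774 + 15760) = 11924/(-250014) = 11924*(-1/250014) = -5962/125007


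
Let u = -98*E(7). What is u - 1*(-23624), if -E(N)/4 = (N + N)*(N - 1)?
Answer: 56552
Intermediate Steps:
E(N) = -8*N*(-1 + N) (E(N) = -4*(N + N)*(N - 1) = -4*2*N*(-1 + N) = -8*N*(-1 + N))
u = 32928 (u = -784*7*(1 - 1*7) = -784*7*(1 - 7) = -784*7*(-6) = -98*(-336) = 32928)
u - 1*(-23624) = 32928 - 1*(-23624) = 32928 + 23624 = 56552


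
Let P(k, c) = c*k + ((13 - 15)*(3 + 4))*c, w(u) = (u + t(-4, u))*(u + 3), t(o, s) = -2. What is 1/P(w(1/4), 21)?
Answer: -16/6615 ≈ -0.0024187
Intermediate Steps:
w(u) = (-2 + u)*(3 + u) (w(u) = (u - 2)*(u + 3) = (-2 + u)*(3 + u))
P(k, c) = -14*c + c*k (P(k, c) = c*k + (-2*7)*c = c*k - 14*c = -14*c + c*k)
1/P(w(1/4), 21) = 1/(21*(-14 + (-6 + 1/4 + (1/4)²))) = 1/(21*(-14 + (-6 + ¼ + (¼)²))) = 1/(21*(-14 + (-6 + ¼ + 1/16))) = 1/(21*(-14 - 91/16)) = 1/(21*(-315/16)) = 1/(-6615/16) = -16/6615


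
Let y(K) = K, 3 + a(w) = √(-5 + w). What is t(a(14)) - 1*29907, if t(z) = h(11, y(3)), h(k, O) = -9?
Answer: -29916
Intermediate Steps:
a(w) = -3 + √(-5 + w)
t(z) = -9
t(a(14)) - 1*29907 = -9 - 1*29907 = -9 - 29907 = -29916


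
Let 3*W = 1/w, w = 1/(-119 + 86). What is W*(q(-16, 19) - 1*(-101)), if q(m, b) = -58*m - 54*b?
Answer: -33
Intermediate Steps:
w = -1/33 (w = 1/(-33) = -1/33 ≈ -0.030303)
W = -11 (W = 1/(3*(-1/33)) = (⅓)*(-33) = -11)
W*(q(-16, 19) - 1*(-101)) = -11*((-58*(-16) - 54*19) - 1*(-101)) = -11*((928 - 1026) + 101) = -11*(-98 + 101) = -11*3 = -33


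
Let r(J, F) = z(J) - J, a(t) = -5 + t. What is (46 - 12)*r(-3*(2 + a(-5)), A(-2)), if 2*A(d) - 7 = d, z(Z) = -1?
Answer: -850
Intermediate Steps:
A(d) = 7/2 + d/2
r(J, F) = -1 - J
(46 - 12)*r(-3*(2 + a(-5)), A(-2)) = (46 - 12)*(-1 - (-3)*(2 + (-5 - 5))) = 34*(-1 - (-3)*(2 - 10)) = 34*(-1 - (-3)*(-8)) = 34*(-1 - 1*24) = 34*(-1 - 24) = 34*(-25) = -850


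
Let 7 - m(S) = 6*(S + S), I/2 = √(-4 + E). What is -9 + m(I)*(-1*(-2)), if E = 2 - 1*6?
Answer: 5 - 96*I*√2 ≈ 5.0 - 135.76*I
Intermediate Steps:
E = -4 (E = 2 - 6 = -4)
I = 4*I*√2 (I = 2*√(-4 - 4) = 2*√(-8) = 2*(2*I*√2) = 4*I*√2 ≈ 5.6569*I)
m(S) = 7 - 12*S (m(S) = 7 - 6*(S + S) = 7 - 6*2*S = 7 - 12*S)
-9 + m(I)*(-1*(-2)) = -9 + (7 - 48*I*√2)*(-1*(-2)) = -9 + (7 - 48*I*√2)*2 = -9 + (14 - 96*I*√2) = 5 - 96*I*√2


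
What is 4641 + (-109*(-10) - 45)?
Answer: 5686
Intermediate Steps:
4641 + (-109*(-10) - 45) = 4641 + (1090 - 45) = 4641 + 1045 = 5686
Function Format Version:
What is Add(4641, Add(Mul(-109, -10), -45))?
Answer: 5686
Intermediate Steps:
Add(4641, Add(Mul(-109, -10), -45)) = Add(4641, Add(1090, -45)) = Add(4641, 1045) = 5686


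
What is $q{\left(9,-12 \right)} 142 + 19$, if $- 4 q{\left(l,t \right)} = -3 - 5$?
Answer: $303$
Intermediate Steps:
$q{\left(l,t \right)} = 2$ ($q{\left(l,t \right)} = - \frac{-3 - 5}{4} = \left(- \frac{1}{4}\right) \left(-8\right) = 2$)
$q{\left(9,-12 \right)} 142 + 19 = 2 \cdot 142 + 19 = 284 + 19 = 303$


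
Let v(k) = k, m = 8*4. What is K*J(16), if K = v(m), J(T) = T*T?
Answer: 8192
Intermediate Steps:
J(T) = T²
m = 32
K = 32
K*J(16) = 32*16² = 32*256 = 8192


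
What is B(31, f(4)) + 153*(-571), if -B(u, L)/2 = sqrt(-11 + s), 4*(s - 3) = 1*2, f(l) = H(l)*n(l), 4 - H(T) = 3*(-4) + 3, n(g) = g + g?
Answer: -87363 - I*sqrt(30) ≈ -87363.0 - 5.4772*I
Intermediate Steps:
n(g) = 2*g
H(T) = 13 (H(T) = 4 - (3*(-4) + 3) = 4 - (-12 + 3) = 4 - 1*(-9) = 4 + 9 = 13)
f(l) = 26*l (f(l) = 13*(2*l) = 26*l)
s = 7/2 (s = 3 + (1*2)/4 = 3 + (1/4)*2 = 3 + 1/2 = 7/2 ≈ 3.5000)
B(u, L) = -I*sqrt(30) (B(u, L) = -2*sqrt(-11 + 7/2) = -I*sqrt(30))
B(31, f(4)) + 153*(-571) = -I*sqrt(30) + 153*(-571) = -I*sqrt(30) - 87363 = -87363 - I*sqrt(30)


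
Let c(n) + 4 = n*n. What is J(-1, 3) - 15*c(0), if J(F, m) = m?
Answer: 63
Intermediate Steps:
c(n) = -4 + n² (c(n) = -4 + n*n = -4 + n²)
J(-1, 3) - 15*c(0) = 3 - 15*(-4 + 0²) = 3 - 15*(-4 + 0) = 3 - 15*(-4) = 3 + 60 = 63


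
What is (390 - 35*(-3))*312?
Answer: 154440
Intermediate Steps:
(390 - 35*(-3))*312 = (390 + 105)*312 = 495*312 = 154440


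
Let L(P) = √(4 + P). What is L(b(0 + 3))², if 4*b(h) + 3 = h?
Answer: 4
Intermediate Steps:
b(h) = -¾ + h/4
L(b(0 + 3))² = (√(4 + (-¾ + (0 + 3)/4)))² = (√(4 + (-¾ + (¼)*3)))² = (√(4 + (-¾ + ¾)))² = (√(4 + 0))² = (√4)² = 2² = 4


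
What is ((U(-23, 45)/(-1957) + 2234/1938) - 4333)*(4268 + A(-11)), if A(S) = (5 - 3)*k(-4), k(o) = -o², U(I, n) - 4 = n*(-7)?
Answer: -610453940428/33269 ≈ -1.8349e+7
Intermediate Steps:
U(I, n) = 4 - 7*n (U(I, n) = 4 + n*(-7) = 4 - 7*n)
A(S) = -32 (A(S) = (5 - 3)*(-1*(-4)²) = 2*(-1*16) = 2*(-16) = -32)
((U(-23, 45)/(-1957) + 2234/1938) - 4333)*(4268 + A(-11)) = (((4 - 7*45)/(-1957) + 2234/1938) - 4333)*(4268 - 32) = (((4 - 315)*(-1/1957) + 2234*(1/1938)) - 4333)*4236 = ((-311*(-1/1957) + 1117/969) - 4333)*4236 = ((311/1957 + 1117/969) - 4333)*4236 = (130912/99807 - 4333)*4236 = -432332819/99807*4236 = -610453940428/33269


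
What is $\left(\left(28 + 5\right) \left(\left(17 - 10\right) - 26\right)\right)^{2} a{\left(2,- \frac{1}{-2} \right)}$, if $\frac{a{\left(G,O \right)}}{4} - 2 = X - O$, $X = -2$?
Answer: $-786258$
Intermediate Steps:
$a{\left(G,O \right)} = - 4 O$ ($a{\left(G,O \right)} = 8 + 4 \left(-2 - O\right) = 8 - \left(8 + 4 O\right) = - 4 O$)
$\left(\left(28 + 5\right) \left(\left(17 - 10\right) - 26\right)\right)^{2} a{\left(2,- \frac{1}{-2} \right)} = \left(\left(28 + 5\right) \left(\left(17 - 10\right) - 26\right)\right)^{2} \left(- 4 \left(- \frac{1}{-2}\right)\right) = \left(33 \left(7 - 26\right)\right)^{2} \left(- 4 \left(\left(-1\right) \left(- \frac{1}{2}\right)\right)\right) = \left(33 \left(-19\right)\right)^{2} \left(\left(-4\right) \frac{1}{2}\right) = \left(-627\right)^{2} \left(-2\right) = 393129 \left(-2\right) = -786258$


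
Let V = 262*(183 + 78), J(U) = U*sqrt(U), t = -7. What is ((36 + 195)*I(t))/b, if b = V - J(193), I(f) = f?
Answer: -15796242/666986981 - 44583*sqrt(193)/666986981 ≈ -0.024612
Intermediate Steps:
J(U) = U**(3/2)
V = 68382 (V = 262*261 = 68382)
b = 68382 - 193*sqrt(193) (b = 68382 - 193**(3/2) = 68382 - 193*sqrt(193) ≈ 65701.)
((36 + 195)*I(t))/b = ((36 + 195)*(-7))/(68382 - 193*sqrt(193)) = (231*(-7))/(68382 - 193*sqrt(193)) = -1617/(68382 - 193*sqrt(193))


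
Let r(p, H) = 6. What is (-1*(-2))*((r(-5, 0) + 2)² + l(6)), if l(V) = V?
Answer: 140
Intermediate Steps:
(-1*(-2))*((r(-5, 0) + 2)² + l(6)) = (-1*(-2))*((6 + 2)² + 6) = 2*(8² + 6) = 2*(64 + 6) = 2*70 = 140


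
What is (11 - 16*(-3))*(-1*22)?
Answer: -1298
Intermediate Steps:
(11 - 16*(-3))*(-1*22) = (11 + 48)*(-22) = 59*(-22) = -1298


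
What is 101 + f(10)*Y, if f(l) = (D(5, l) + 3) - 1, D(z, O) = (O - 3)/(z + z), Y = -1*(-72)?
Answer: 1477/5 ≈ 295.40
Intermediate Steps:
Y = 72
D(z, O) = (-3 + O)/(2*z) (D(z, O) = (-3 + O)/((2*z)) = (-3 + O)*(1/(2*z)) = (-3 + O)/(2*z))
f(l) = 17/10 + l/10 (f(l) = ((1/2)*(-3 + l)/5 + 3) - 1 = ((1/2)*(1/5)*(-3 + l) + 3) - 1 = ((-3/10 + l/10) + 3) - 1 = (27/10 + l/10) - 1 = 17/10 + l/10)
101 + f(10)*Y = 101 + (17/10 + (1/10)*10)*72 = 101 + (17/10 + 1)*72 = 101 + (27/10)*72 = 101 + 972/5 = 1477/5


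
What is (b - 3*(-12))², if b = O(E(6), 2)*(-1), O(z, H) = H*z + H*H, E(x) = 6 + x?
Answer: 64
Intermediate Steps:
O(z, H) = H² + H*z (O(z, H) = H*z + H² = H² + H*z)
b = -28 (b = (2*(2 + (6 + 6)))*(-1) = (2*(2 + 12))*(-1) = (2*14)*(-1) = 28*(-1) = -28)
(b - 3*(-12))² = (-28 - 3*(-12))² = (-28 + 36)² = 8² = 64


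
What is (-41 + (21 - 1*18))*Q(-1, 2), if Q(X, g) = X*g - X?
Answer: 38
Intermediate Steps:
Q(X, g) = -X + X*g
(-41 + (21 - 1*18))*Q(-1, 2) = (-41 + (21 - 1*18))*(-(-1 + 2)) = (-41 + (21 - 18))*(-1*1) = (-41 + 3)*(-1) = -38*(-1) = 38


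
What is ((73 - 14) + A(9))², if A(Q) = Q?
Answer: 4624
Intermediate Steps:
((73 - 14) + A(9))² = ((73 - 14) + 9)² = (59 + 9)² = 68² = 4624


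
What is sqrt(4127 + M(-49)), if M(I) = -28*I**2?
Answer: I*sqrt(63101) ≈ 251.2*I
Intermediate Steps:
sqrt(4127 + M(-49)) = sqrt(4127 - 28*(-49)**2) = sqrt(4127 - 28*2401) = sqrt(4127 - 67228) = sqrt(-63101) = I*sqrt(63101)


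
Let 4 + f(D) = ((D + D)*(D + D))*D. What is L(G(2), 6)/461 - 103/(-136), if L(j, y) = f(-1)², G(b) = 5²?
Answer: 56187/62696 ≈ 0.89618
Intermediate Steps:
G(b) = 25
f(D) = -4 + 4*D³ (f(D) = -4 + ((D + D)*(D + D))*D = -4 + ((2*D)*(2*D))*D = -4 + (4*D²)*D = -4 + 4*D³)
L(j, y) = 64 (L(j, y) = (-4 + 4*(-1)³)² = (-4 + 4*(-1))² = (-4 - 4)² = (-8)² = 64)
L(G(2), 6)/461 - 103/(-136) = 64/461 - 103/(-136) = 64*(1/461) - 103*(-1/136) = 64/461 + 103/136 = 56187/62696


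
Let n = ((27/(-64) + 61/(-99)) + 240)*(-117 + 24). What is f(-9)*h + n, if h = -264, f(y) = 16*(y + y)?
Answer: 113643631/2112 ≈ 53809.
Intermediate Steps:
f(y) = 32*y (f(y) = 16*(2*y) = 32*y)
n = -46935953/2112 (n = ((27*(-1/64) + 61*(-1/99)) + 240)*(-93) = ((-27/64 - 61/99) + 240)*(-93) = (-6577/6336 + 240)*(-93) = (1514063/6336)*(-93) = -46935953/2112 ≈ -22223.)
f(-9)*h + n = (32*(-9))*(-264) - 46935953/2112 = -288*(-264) - 46935953/2112 = 76032 - 46935953/2112 = 113643631/2112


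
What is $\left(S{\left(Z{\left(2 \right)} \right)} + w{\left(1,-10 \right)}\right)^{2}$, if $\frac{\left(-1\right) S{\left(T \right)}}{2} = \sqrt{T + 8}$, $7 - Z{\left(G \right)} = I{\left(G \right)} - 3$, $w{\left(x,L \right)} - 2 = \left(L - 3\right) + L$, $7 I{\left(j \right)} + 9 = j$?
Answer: $517 + 84 \sqrt{19} \approx 883.15$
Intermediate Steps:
$I{\left(j \right)} = - \frac{9}{7} + \frac{j}{7}$
$w{\left(x,L \right)} = -1 + 2 L$ ($w{\left(x,L \right)} = 2 + \left(\left(L - 3\right) + L\right) = 2 + \left(\left(-3 + L\right) + L\right) = 2 + \left(-3 + 2 L\right) = -1 + 2 L$)
$Z{\left(G \right)} = \frac{79}{7} - \frac{G}{7}$ ($Z{\left(G \right)} = 7 - \left(\left(- \frac{9}{7} + \frac{G}{7}\right) - 3\right) = 7 - \left(- \frac{30}{7} + \frac{G}{7}\right) = \frac{79}{7} - \frac{G}{7}$)
$S{\left(T \right)} = - 2 \sqrt{8 + T}$ ($S{\left(T \right)} = - 2 \sqrt{T + 8} = - 2 \sqrt{8 + T}$)
$\left(S{\left(Z{\left(2 \right)} \right)} + w{\left(1,-10 \right)}\right)^{2} = \left(- 2 \sqrt{8 + \left(\frac{79}{7} - \frac{2}{7}\right)} + \left(-1 + 2 \left(-10\right)\right)\right)^{2} = \left(- 2 \sqrt{8 + \left(\frac{79}{7} - \frac{2}{7}\right)} - 21\right)^{2} = \left(- 2 \sqrt{8 + 11} - 21\right)^{2} = \left(- 2 \sqrt{19} - 21\right)^{2} = \left(-21 - 2 \sqrt{19}\right)^{2}$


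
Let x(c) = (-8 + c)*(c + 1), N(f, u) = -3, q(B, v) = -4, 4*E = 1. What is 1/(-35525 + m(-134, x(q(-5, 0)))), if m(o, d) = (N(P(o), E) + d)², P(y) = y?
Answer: -1/34436 ≈ -2.9039e-5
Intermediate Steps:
E = ¼ (E = (¼)*1 = ¼ ≈ 0.25000)
x(c) = (1 + c)*(-8 + c) (x(c) = (-8 + c)*(1 + c) = (1 + c)*(-8 + c))
m(o, d) = (-3 + d)²
1/(-35525 + m(-134, x(q(-5, 0)))) = 1/(-35525 + (-3 + (-8 + (-4)² - 7*(-4)))²) = 1/(-35525 + (-3 + (-8 + 16 + 28))²) = 1/(-35525 + (-3 + 36)²) = 1/(-35525 + 33²) = 1/(-35525 + 1089) = 1/(-34436) = -1/34436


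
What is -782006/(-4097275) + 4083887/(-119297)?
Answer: -16639517138143/488792615675 ≈ -34.042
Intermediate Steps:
-782006/(-4097275) + 4083887/(-119297) = -782006*(-1/4097275) + 4083887*(-1/119297) = 782006/4097275 - 4083887/119297 = -16639517138143/488792615675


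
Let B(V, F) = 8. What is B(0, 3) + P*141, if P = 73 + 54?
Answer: 17915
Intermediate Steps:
P = 127
B(0, 3) + P*141 = 8 + 127*141 = 8 + 17907 = 17915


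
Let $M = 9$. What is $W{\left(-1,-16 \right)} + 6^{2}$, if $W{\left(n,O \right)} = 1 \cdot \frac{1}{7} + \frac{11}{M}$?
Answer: $\frac{2354}{63} \approx 37.365$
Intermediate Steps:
$W{\left(n,O \right)} = \frac{86}{63}$ ($W{\left(n,O \right)} = 1 \cdot \frac{1}{7} + \frac{11}{9} = 1 \cdot \frac{1}{7} + 11 \cdot \frac{1}{9} = \frac{1}{7} + \frac{11}{9} = \frac{86}{63}$)
$W{\left(-1,-16 \right)} + 6^{2} = \frac{86}{63} + 6^{2} = \frac{86}{63} + 36 = \frac{2354}{63}$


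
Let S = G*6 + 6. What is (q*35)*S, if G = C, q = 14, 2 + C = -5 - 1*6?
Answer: -35280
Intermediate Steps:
C = -13 (C = -2 + (-5 - 1*6) = -2 + (-5 - 6) = -2 - 11 = -13)
G = -13
S = -72 (S = -13*6 + 6 = -78 + 6 = -72)
(q*35)*S = (14*35)*(-72) = 490*(-72) = -35280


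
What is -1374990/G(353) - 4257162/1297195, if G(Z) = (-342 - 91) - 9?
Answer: 890874243723/286680095 ≈ 3107.6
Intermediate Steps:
G(Z) = -442 (G(Z) = -433 - 9 = -442)
-1374990/G(353) - 4257162/1297195 = -1374990/(-442) - 4257162/1297195 = -1374990*(-1/442) - 4257162*1/1297195 = 687495/221 - 4257162/1297195 = 890874243723/286680095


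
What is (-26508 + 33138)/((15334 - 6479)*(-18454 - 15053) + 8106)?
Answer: -2210/98898793 ≈ -2.2346e-5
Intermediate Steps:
(-26508 + 33138)/((15334 - 6479)*(-18454 - 15053) + 8106) = 6630/(8855*(-33507) + 8106) = 6630/(-296704485 + 8106) = 6630/(-296696379) = 6630*(-1/296696379) = -2210/98898793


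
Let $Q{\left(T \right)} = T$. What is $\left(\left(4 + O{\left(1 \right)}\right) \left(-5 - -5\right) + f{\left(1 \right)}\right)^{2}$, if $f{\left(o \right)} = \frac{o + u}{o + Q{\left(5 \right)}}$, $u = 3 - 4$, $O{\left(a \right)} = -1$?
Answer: $0$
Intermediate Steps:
$u = -1$ ($u = 3 - 4 = -1$)
$f{\left(o \right)} = \frac{-1 + o}{5 + o}$ ($f{\left(o \right)} = \frac{o - 1}{o + 5} = \frac{-1 + o}{5 + o}$)
$\left(\left(4 + O{\left(1 \right)}\right) \left(-5 - -5\right) + f{\left(1 \right)}\right)^{2} = \left(\left(4 - 1\right) \left(-5 - -5\right) + \frac{-1 + 1}{5 + 1}\right)^{2} = \left(3 \left(-5 + 5\right) + \frac{1}{6} \cdot 0\right)^{2} = \left(3 \cdot 0 + \frac{1}{6} \cdot 0\right)^{2} = \left(0 + 0\right)^{2} = 0^{2} = 0$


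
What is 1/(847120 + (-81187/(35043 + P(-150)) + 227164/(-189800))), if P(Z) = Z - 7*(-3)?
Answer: 414167325/350847965572969 ≈ 1.1805e-6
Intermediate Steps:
P(Z) = 21 + Z (P(Z) = Z + 21 = 21 + Z)
1/(847120 + (-81187/(35043 + P(-150)) + 227164/(-189800))) = 1/(847120 + (-81187/(35043 + (21 - 150)) + 227164/(-189800))) = 1/(847120 + (-81187/(35043 - 129) + 227164*(-1/189800))) = 1/(847120 + (-81187/34914 - 56791/47450)) = 1/(847120 - 1458781031/414167325) = 1/(350847965572969/414167325) = 414167325/350847965572969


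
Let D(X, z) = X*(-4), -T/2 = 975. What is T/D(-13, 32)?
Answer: -75/2 ≈ -37.500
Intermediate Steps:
T = -1950 (T = -2*975 = -1950)
D(X, z) = -4*X
T/D(-13, 32) = -1950/((-4*(-13))) = -1950/52 = -1950*1/52 = -75/2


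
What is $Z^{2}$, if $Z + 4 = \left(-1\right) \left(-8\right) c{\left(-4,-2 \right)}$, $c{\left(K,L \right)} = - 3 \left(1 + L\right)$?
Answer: $400$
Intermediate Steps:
$c{\left(K,L \right)} = -3 - 3 L$
$Z = 20$ ($Z = -4 + \left(-1\right) \left(-8\right) \left(-3 - -6\right) = -4 + 8 \left(-3 + 6\right) = -4 + 8 \cdot 3 = -4 + 24 = 20$)
$Z^{2} = 20^{2} = 400$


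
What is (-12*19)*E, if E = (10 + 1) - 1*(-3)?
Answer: -3192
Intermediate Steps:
E = 14 (E = 11 + 3 = 14)
(-12*19)*E = -12*19*14 = -228*14 = -3192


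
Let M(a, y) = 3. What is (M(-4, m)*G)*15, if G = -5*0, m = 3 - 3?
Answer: 0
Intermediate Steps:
m = 0
G = 0
(M(-4, m)*G)*15 = (3*0)*15 = 0*15 = 0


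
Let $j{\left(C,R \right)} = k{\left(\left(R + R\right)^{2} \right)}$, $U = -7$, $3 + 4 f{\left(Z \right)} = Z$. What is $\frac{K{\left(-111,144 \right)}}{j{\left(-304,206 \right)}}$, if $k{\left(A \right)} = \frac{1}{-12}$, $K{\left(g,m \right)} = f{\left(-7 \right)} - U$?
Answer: $-54$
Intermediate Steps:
$f{\left(Z \right)} = - \frac{3}{4} + \frac{Z}{4}$
$K{\left(g,m \right)} = \frac{9}{2}$ ($K{\left(g,m \right)} = \left(- \frac{3}{4} + \frac{1}{4} \left(-7\right)\right) - -7 = \left(- \frac{3}{4} - \frac{7}{4}\right) + 7 = - \frac{5}{2} + 7 = \frac{9}{2}$)
$k{\left(A \right)} = - \frac{1}{12}$
$j{\left(C,R \right)} = - \frac{1}{12}$
$\frac{K{\left(-111,144 \right)}}{j{\left(-304,206 \right)}} = \frac{9}{2 \left(- \frac{1}{12}\right)} = \frac{9}{2} \left(-12\right) = -54$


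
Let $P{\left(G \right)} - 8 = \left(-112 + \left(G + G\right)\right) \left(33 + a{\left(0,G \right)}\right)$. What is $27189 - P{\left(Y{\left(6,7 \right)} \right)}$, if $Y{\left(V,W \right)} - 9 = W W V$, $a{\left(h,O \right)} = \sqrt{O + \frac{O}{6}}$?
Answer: $10879 - 247 \sqrt{1414} \approx 1591.0$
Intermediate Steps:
$a{\left(h,O \right)} = \frac{\sqrt{42} \sqrt{O}}{6}$ ($a{\left(h,O \right)} = \sqrt{O + O \frac{1}{6}} = \sqrt{O + \frac{O}{6}} = \sqrt{\frac{7 O}{6}} = \frac{\sqrt{42} \sqrt{O}}{6}$)
$Y{\left(V,W \right)} = 9 + V W^{2}$ ($Y{\left(V,W \right)} = 9 + W W V = 9 + W^{2} V = 9 + V W^{2}$)
$P{\left(G \right)} = 8 + \left(-112 + 2 G\right) \left(33 + \frac{\sqrt{42} \sqrt{G}}{6}\right)$ ($P{\left(G \right)} = 8 + \left(-112 + \left(G + G\right)\right) \left(33 + \frac{\sqrt{42} \sqrt{G}}{6}\right) = 8 + \left(-112 + 2 G\right) \left(33 + \frac{\sqrt{42} \sqrt{G}}{6}\right)$)
$27189 - P{\left(Y{\left(6,7 \right)} \right)} = 27189 - \left(-3688 + 66 \left(9 + 6 \cdot 7^{2}\right) - \frac{56 \sqrt{42} \sqrt{9 + 6 \cdot 7^{2}}}{3} + \frac{\sqrt{42} \left(9 + 6 \cdot 7^{2}\right)^{\frac{3}{2}}}{3}\right) = 27189 - \left(-3688 + 66 \left(9 + 6 \cdot 49\right) - \frac{56 \sqrt{42} \sqrt{9 + 6 \cdot 49}}{3} + \frac{\sqrt{42} \left(9 + 6 \cdot 49\right)^{\frac{3}{2}}}{3}\right) = 27189 - \left(-3688 + 66 \left(9 + 294\right) - \frac{56 \sqrt{42} \sqrt{9 + 294}}{3} + \frac{\sqrt{42} \left(9 + 294\right)^{\frac{3}{2}}}{3}\right) = 27189 - \left(-3688 + 66 \cdot 303 - \frac{56 \sqrt{42} \sqrt{303}}{3} + \frac{\sqrt{42} \cdot 303^{\frac{3}{2}}}{3}\right) = 27189 - \left(-3688 + 19998 - 56 \sqrt{1414} + \frac{\sqrt{42} \cdot 303 \sqrt{303}}{3}\right) = 27189 - \left(-3688 + 19998 - 56 \sqrt{1414} + 303 \sqrt{1414}\right) = 27189 - \left(16310 + 247 \sqrt{1414}\right) = 10879 - 247 \sqrt{1414}$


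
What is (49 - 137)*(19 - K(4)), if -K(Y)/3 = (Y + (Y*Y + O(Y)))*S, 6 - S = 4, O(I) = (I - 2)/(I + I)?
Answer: -12364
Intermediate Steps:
O(I) = (-2 + I)/(2*I) (O(I) = (-2 + I)/((2*I)) = (-2 + I)*(1/(2*I)) = (-2 + I)/(2*I))
S = 2 (S = 6 - 1*4 = 6 - 4 = 2)
K(Y) = -6*Y - 6*Y² - 3*(-2 + Y)/Y (K(Y) = -3*(Y + (Y*Y + (-2 + Y)/(2*Y)))*2 = -3*(Y + (Y² + (-2 + Y)/(2*Y)))*2 = -3*(Y + Y² + (-2 + Y)/(2*Y))*2 = -3*(2*Y + 2*Y² + (-2 + Y)/Y) = -6*Y - 6*Y² - 3*(-2 + Y)/Y)
(49 - 137)*(19 - K(4)) = (49 - 137)*(19 - (-3 - 6*4 - 6*4² + 6/4)) = -88*(19 - (-3 - 24 - 6*16 + 6*(¼))) = -88*(19 - (-3 - 24 - 96 + 3/2)) = -88*(19 - 1*(-243/2)) = -88*(19 + 243/2) = -88*281/2 = -12364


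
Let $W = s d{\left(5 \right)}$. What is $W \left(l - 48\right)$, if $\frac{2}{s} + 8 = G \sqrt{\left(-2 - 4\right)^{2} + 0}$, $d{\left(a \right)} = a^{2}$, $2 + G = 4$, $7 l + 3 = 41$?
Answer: $- \frac{3725}{7} \approx -532.14$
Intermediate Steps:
$l = \frac{38}{7}$ ($l = - \frac{3}{7} + \frac{1}{7} \cdot 41 = - \frac{3}{7} + \frac{41}{7} = \frac{38}{7} \approx 5.4286$)
$G = 2$ ($G = -2 + 4 = 2$)
$s = \frac{1}{2}$ ($s = \frac{2}{-8 + 2 \sqrt{\left(-2 - 4\right)^{2} + 0}} = \frac{2}{-8 + 2 \sqrt{\left(-6\right)^{2} + 0}} = \frac{2}{-8 + 2 \sqrt{36 + 0}} = \frac{2}{-8 + 2 \sqrt{36}} = \frac{2}{-8 + 2 \cdot 6} = \frac{2}{-8 + 12} = \frac{2}{4} = 2 \cdot \frac{1}{4} = \frac{1}{2} \approx 0.5$)
$W = \frac{25}{2}$ ($W = \frac{5^{2}}{2} = \frac{1}{2} \cdot 25 = \frac{25}{2} \approx 12.5$)
$W \left(l - 48\right) = \frac{25 \left(\frac{38}{7} - 48\right)}{2} = \frac{25}{2} \left(- \frac{298}{7}\right) = - \frac{3725}{7}$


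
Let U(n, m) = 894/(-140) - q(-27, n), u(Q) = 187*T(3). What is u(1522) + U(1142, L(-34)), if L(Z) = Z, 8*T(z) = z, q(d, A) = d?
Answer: 25407/280 ≈ 90.739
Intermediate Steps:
T(z) = z/8
u(Q) = 561/8 (u(Q) = 187*((1/8)*3) = 187*(3/8) = 561/8)
U(n, m) = 1443/70 (U(n, m) = 894/(-140) - 1*(-27) = 894*(-1/140) + 27 = -447/70 + 27 = 1443/70)
u(1522) + U(1142, L(-34)) = 561/8 + 1443/70 = 25407/280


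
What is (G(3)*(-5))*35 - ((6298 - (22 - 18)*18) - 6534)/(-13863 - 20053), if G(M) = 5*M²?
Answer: -66772202/8479 ≈ -7875.0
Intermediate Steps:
(G(3)*(-5))*35 - ((6298 - (22 - 18)*18) - 6534)/(-13863 - 20053) = ((5*3²)*(-5))*35 - ((6298 - (22 - 18)*18) - 6534)/(-13863 - 20053) = ((5*9)*(-5))*35 - ((6298 - 4*18) - 6534)/(-33916) = (45*(-5))*35 - ((6298 - 1*72) - 6534)*(-1)/33916 = -225*35 - ((6298 - 72) - 6534)*(-1)/33916 = -7875 - (6226 - 6534)*(-1)/33916 = -7875 - (-308)*(-1)/33916 = -7875 - 1*77/8479 = -7875 - 77/8479 = -66772202/8479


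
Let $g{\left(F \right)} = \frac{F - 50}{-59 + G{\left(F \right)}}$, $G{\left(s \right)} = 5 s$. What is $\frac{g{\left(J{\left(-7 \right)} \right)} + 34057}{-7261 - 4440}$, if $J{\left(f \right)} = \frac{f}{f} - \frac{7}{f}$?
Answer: $- \frac{1668841}{573349} \approx -2.9107$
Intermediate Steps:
$J{\left(f \right)} = 1 - \frac{7}{f}$
$g{\left(F \right)} = \frac{-50 + F}{-59 + 5 F}$ ($g{\left(F \right)} = \frac{F - 50}{-59 + 5 F} = \frac{-50 + F}{-59 + 5 F}$)
$\frac{g{\left(J{\left(-7 \right)} \right)} + 34057}{-7261 - 4440} = \frac{\frac{-50 + \frac{-7 - 7}{-7}}{-59 + 5 \frac{-7 - 7}{-7}} + 34057}{-7261 - 4440} = \frac{\frac{-50 - -2}{-59 + 5 \left(\left(- \frac{1}{7}\right) \left(-14\right)\right)} + 34057}{-11701} = \left(\frac{-50 + 2}{-59 + 5 \cdot 2} + 34057\right) \left(- \frac{1}{11701}\right) = \left(\frac{1}{-59 + 10} \left(-48\right) + 34057\right) \left(- \frac{1}{11701}\right) = \left(\frac{1}{-49} \left(-48\right) + 34057\right) \left(- \frac{1}{11701}\right) = \left(\left(- \frac{1}{49}\right) \left(-48\right) + 34057\right) \left(- \frac{1}{11701}\right) = \left(\frac{48}{49} + 34057\right) \left(- \frac{1}{11701}\right) = \frac{1668841}{49} \left(- \frac{1}{11701}\right) = - \frac{1668841}{573349}$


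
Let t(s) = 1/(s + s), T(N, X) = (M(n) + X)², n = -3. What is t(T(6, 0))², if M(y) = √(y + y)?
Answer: 1/144 ≈ 0.0069444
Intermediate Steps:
M(y) = √2*√y (M(y) = √(2*y) = √2*√y)
T(N, X) = (X + I*√6)² (T(N, X) = (√2*√(-3) + X)² = (√2*(I*√3) + X)² = (I*√6 + X)² = (X + I*√6)²)
t(s) = 1/(2*s)
t(T(6, 0))² = (1/(2*((0 + I*√6)²)))² = (1/(2*((I*√6)²)))² = ((½)/(-6))² = ((½)*(-⅙))² = (-1/12)² = 1/144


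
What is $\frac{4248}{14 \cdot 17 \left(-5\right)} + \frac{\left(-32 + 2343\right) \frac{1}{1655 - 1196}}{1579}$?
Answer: $- \frac{90471607}{25366635} \approx -3.5666$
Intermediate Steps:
$\frac{4248}{14 \cdot 17 \left(-5\right)} + \frac{\left(-32 + 2343\right) \frac{1}{1655 - 1196}}{1579} = \frac{4248}{238 \left(-5\right)} + \frac{2311}{459} \cdot \frac{1}{1579} = \frac{4248}{-1190} + 2311 \cdot \frac{1}{459} \cdot \frac{1}{1579} = 4248 \left(- \frac{1}{1190}\right) + \frac{2311}{459} \cdot \frac{1}{1579} = - \frac{2124}{595} + \frac{2311}{724761} = - \frac{90471607}{25366635}$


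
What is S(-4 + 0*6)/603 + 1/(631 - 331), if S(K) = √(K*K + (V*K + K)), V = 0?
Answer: 1/300 + 2*√3/603 ≈ 0.0090781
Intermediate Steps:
S(K) = √(K + K²) (S(K) = √(K*K + (0*K + K)) = √(K² + (0 + K)) = √(K² + K) = √(K + K²))
S(-4 + 0*6)/603 + 1/(631 - 331) = √((-4 + 0*6)*(1 + (-4 + 0*6)))/603 + 1/(631 - 331) = √((-4 + 0)*(1 + (-4 + 0)))*(1/603) + 1/300 = √(-4*(1 - 4))*(1/603) + 1/300 = √(-4*(-3))*(1/603) + 1/300 = √12*(1/603) + 1/300 = (2*√3)*(1/603) + 1/300 = 2*√3/603 + 1/300 = 1/300 + 2*√3/603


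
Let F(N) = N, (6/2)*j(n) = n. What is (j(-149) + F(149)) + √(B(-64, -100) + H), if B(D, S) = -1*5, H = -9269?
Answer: 298/3 + I*√9274 ≈ 99.333 + 96.302*I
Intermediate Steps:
j(n) = n/3
B(D, S) = -5
(j(-149) + F(149)) + √(B(-64, -100) + H) = ((⅓)*(-149) + 149) + √(-5 - 9269) = (-149/3 + 149) + √(-9274) = 298/3 + I*√9274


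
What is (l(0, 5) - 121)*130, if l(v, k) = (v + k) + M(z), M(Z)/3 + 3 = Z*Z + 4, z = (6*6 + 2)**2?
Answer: 813188350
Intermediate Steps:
z = 1444 (z = (36 + 2)**2 = 38**2 = 1444)
M(Z) = 3 + 3*Z**2 (M(Z) = -9 + 3*(Z*Z + 4) = -9 + 3*(Z**2 + 4) = -9 + 3*(4 + Z**2) = -9 + (12 + 3*Z**2) = 3 + 3*Z**2)
l(v, k) = 6255411 + k + v (l(v, k) = (v + k) + (3 + 3*1444**2) = (k + v) + (3 + 3*2085136) = (k + v) + (3 + 6255408) = (k + v) + 6255411 = 6255411 + k + v)
(l(0, 5) - 121)*130 = ((6255411 + 5 + 0) - 121)*130 = (6255416 - 121)*130 = 6255295*130 = 813188350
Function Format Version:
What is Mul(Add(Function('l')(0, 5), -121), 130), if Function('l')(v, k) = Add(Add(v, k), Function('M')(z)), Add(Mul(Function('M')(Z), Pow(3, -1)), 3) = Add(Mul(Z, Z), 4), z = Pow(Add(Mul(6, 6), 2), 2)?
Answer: 813188350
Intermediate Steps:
z = 1444 (z = Pow(Add(36, 2), 2) = Pow(38, 2) = 1444)
Function('M')(Z) = Add(3, Mul(3, Pow(Z, 2))) (Function('M')(Z) = Add(-9, Mul(3, Add(Mul(Z, Z), 4))) = Add(-9, Mul(3, Add(Pow(Z, 2), 4))) = Add(-9, Mul(3, Add(4, Pow(Z, 2)))) = Add(-9, Add(12, Mul(3, Pow(Z, 2)))) = Add(3, Mul(3, Pow(Z, 2))))
Function('l')(v, k) = Add(6255411, k, v) (Function('l')(v, k) = Add(Add(v, k), Add(3, Mul(3, Pow(1444, 2)))) = Add(Add(k, v), Add(3, Mul(3, 2085136))) = Add(Add(k, v), Add(3, 6255408)) = Add(Add(k, v), 6255411) = Add(6255411, k, v))
Mul(Add(Function('l')(0, 5), -121), 130) = Mul(Add(Add(6255411, 5, 0), -121), 130) = Mul(Add(6255416, -121), 130) = Mul(6255295, 130) = 813188350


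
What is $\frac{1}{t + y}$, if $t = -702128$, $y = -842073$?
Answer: $- \frac{1}{1544201} \approx -6.4758 \cdot 10^{-7}$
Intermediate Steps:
$\frac{1}{t + y} = \frac{1}{-702128 - 842073} = \frac{1}{-1544201} = - \frac{1}{1544201}$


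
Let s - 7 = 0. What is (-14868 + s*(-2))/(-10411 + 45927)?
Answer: -7441/17758 ≈ -0.41902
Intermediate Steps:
s = 7 (s = 7 + 0 = 7)
(-14868 + s*(-2))/(-10411 + 45927) = (-14868 + 7*(-2))/(-10411 + 45927) = (-14868 - 14)/35516 = -14882*1/35516 = -7441/17758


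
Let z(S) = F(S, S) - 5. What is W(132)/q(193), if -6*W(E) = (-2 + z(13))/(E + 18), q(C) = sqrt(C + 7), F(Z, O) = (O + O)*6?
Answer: -149*sqrt(2)/18000 ≈ -0.011707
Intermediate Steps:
F(Z, O) = 12*O (F(Z, O) = (2*O)*6 = 12*O)
z(S) = -5 + 12*S (z(S) = 12*S - 5 = -5 + 12*S)
q(C) = sqrt(7 + C)
W(E) = -149/(6*(18 + E)) (W(E) = -(-2 + (-5 + 12*13))/(6*(E + 18)) = -(-2 + (-5 + 156))/(6*(18 + E)) = -(-2 + 151)/(6*(18 + E)) = -149/(6*(18 + E)))
W(132)/q(193) = (-149/(108 + 6*132))/(sqrt(7 + 193)) = (-149/(108 + 792))/(sqrt(200)) = (-149/900)/((10*sqrt(2))) = (-149*1/900)*(sqrt(2)/20) = -149*sqrt(2)/18000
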